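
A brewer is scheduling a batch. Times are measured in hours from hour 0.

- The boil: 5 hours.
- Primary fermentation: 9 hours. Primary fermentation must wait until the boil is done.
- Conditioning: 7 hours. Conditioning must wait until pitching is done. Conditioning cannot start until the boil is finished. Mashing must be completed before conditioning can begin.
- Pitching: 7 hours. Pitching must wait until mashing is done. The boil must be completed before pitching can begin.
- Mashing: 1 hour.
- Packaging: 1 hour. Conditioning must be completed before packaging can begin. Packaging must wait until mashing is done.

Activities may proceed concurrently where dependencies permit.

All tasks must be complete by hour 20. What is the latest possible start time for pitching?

5

Packaging has no dependents, so it just needs to finish by hour 20. Starting by 20 − 1 = hour 19 achieves that.
Conditioning must finish before packaging (must start by hour 19). With a 7-hour duration, conditioning must start by 19 − 7 = hour 12.
Pitching feeds into conditioning (must start by hour 12); so pitching must finish by hour 12 and therefore start by hour 5.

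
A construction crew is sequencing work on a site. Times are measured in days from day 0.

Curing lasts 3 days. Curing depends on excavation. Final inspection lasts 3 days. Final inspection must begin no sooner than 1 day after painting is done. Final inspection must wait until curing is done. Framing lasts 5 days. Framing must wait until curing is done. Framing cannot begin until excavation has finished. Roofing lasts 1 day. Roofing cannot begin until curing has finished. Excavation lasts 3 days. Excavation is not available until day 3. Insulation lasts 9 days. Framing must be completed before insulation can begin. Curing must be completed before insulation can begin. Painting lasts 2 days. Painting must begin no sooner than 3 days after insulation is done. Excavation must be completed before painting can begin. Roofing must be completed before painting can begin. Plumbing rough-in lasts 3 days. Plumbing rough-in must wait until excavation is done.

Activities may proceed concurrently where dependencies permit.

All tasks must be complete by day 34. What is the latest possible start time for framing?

11

Final inspection must finish by day 34; it takes 3 days, so it must start by 34 − 3 = day 31.
Painting feeds into final inspection (must start by day 31, minus 1-day gap → day 30); so painting must finish by day 30 and therefore start by day 28.
Insulation feeds into painting (must start by day 28, minus 3-day gap → day 25); so insulation must finish by day 25 and therefore start by day 16.
Framing has to be done before insulation (must start by day 16). That means finishing by day 16, i.e. starting by 16 − 5 = day 11.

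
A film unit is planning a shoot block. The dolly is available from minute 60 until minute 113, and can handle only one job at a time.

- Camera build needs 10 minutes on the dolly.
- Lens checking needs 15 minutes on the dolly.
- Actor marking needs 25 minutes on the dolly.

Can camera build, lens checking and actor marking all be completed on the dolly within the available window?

Yes

The dolly window is 113 − 60 = 53 minutes.
Running back to back, the jobs need 10 + 15 + 25 = 50 minutes on the dolly.
Since 50 ≤ 53, they fit within the window.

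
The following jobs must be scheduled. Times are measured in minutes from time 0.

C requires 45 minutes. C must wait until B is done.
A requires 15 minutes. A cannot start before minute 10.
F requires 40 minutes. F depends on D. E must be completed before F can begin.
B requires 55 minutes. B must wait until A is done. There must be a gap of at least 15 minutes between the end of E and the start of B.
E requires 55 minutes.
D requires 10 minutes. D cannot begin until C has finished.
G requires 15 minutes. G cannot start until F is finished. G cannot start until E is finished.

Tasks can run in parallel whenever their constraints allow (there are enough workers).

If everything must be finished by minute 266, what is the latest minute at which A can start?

86

Nothing follows G; the deadline of minute 266 is its only limit. It must start by 266 − 15 = minute 251.
F must finish before G (must start by minute 251). With a 40-minute duration, F must start by 251 − 40 = minute 211.
D feeds into F (must start by minute 211); so D must finish by minute 211 and therefore start by minute 201.
C has to be done before D (must start by minute 201). That means finishing by minute 201, i.e. starting by 201 − 45 = minute 156.
B has to be done before C (must start by minute 156). That means finishing by minute 156, i.e. starting by 156 − 55 = minute 101.
A must finish before B (must start by minute 101). With a 15-minute duration, A must start by 101 − 15 = minute 86.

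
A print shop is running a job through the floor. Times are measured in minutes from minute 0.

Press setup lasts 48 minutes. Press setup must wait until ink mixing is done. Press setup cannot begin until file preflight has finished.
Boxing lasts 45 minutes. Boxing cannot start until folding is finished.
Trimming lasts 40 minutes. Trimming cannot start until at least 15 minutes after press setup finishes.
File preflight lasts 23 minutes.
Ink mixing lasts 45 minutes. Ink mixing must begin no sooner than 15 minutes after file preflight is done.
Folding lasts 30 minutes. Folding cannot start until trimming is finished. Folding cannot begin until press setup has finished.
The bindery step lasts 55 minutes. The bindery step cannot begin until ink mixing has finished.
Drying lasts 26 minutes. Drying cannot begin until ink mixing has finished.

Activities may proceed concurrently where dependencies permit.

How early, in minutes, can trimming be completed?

File preflight has no prerequisites, so it starts at minute 0 and finishes at minute 23.
Ink mixing cannot begin until file preflight (finishes minute 23, plus 15-minute gap → minute 38). It runs from minute 38 to 38 + 45 = minute 83.
For press setup: ink mixing (finishes minute 83); file preflight (finishes minute 23). Taking the maximum gives a start of minute 83, and it finishes at 83 + 48 = minute 131.
After press setup (finishes minute 131, plus 15-minute gap → minute 146), trimming can start at minute 146 and finishes at minute 186.

186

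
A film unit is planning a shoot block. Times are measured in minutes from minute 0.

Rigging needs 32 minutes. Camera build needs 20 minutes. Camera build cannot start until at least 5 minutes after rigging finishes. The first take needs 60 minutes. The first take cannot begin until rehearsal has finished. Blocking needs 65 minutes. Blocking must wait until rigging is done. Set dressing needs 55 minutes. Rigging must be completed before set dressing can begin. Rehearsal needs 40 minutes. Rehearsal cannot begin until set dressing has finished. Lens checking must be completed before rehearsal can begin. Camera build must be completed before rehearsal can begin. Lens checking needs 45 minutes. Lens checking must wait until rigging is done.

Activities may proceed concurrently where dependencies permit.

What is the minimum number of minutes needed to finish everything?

Rigging can start immediately at minute 0; it finishes at minute 32.
Blocking waits on rigging (finishes minute 32), so it starts at minute 32 and finishes at 32 + 65 = minute 97.
After rigging (finishes minute 32), lens checking can start at minute 32 and finishes at minute 77.
Camera build waits on rigging (finishes minute 32, plus 5-minute gap → minute 37), so it starts at minute 37 and finishes at 37 + 20 = minute 57.
Set dressing cannot begin until rigging (finishes minute 32). It runs from minute 32 to 32 + 55 = minute 87.
For rehearsal: set dressing (finishes minute 87); lens checking (finishes minute 77); camera build (finishes minute 57). Taking the maximum gives a start of minute 87, and it finishes at 87 + 40 = minute 127.
The first take cannot begin until rehearsal (finishes minute 127). It runs from minute 127 to 127 + 60 = minute 187.
All tasks are finished once the last one completes. Finish times: Rigging at 32, Set dressing at 87, Camera build at 57, Lens checking at 77, Blocking at 97, Rehearsal at 127, The first take at 187. The latest is minute 187.

187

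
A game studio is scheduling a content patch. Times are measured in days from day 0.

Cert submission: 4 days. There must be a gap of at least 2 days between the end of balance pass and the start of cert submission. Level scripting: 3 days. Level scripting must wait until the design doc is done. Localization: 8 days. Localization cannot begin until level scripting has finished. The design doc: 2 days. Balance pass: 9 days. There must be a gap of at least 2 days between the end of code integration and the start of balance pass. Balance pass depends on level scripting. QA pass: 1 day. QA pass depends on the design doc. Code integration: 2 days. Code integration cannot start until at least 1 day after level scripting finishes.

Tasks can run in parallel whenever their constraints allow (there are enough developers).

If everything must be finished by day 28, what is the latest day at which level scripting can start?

Cert submission has no dependents, so it just needs to finish by day 28. Starting by 28 − 4 = day 24 achieves that.
Since cert submission (must start by day 24, minus 2-day gap → day 22) depends on it, balance pass must finish by day 22. Backing off its 9-day duration gives a latest start of day 13.
Code integration must finish before balance pass (must start by day 13, minus 2-day gap → day 11). With a 2-day duration, code integration must start by 11 − 2 = day 9.
Nothing follows localization; the deadline of day 28 is its only limit. It must start by 28 − 8 = day 20.
Level scripting has several dependents: code integration (must start by day 9, minus 1-day gap → day 8); balance pass (must start by day 13); localization (must start by day 20). The earliest of those limits is day 8, so level scripting must start by 8 − 3 = day 5.

5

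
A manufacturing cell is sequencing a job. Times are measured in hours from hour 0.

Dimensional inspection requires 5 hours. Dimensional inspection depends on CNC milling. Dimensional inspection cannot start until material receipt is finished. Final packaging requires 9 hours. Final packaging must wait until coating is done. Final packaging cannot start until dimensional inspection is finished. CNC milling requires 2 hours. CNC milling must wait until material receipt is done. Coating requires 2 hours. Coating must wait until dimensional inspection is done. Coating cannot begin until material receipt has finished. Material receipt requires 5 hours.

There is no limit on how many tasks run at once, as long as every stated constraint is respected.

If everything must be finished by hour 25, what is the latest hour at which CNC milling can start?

Final packaging has no dependents, so it just needs to finish by hour 25. Starting by 25 − 9 = hour 16 achieves that.
Coating must finish before final packaging (must start by hour 16). With a 2-hour duration, coating must start by 16 − 2 = hour 14.
Dimensional inspection has several dependents: coating (must start by hour 14); final packaging (must start by hour 16). The earliest of those limits is hour 14, so dimensional inspection must start by 14 − 5 = hour 9.
CNC milling feeds into dimensional inspection (must start by hour 9); so CNC milling must finish by hour 9 and therefore start by hour 7.

7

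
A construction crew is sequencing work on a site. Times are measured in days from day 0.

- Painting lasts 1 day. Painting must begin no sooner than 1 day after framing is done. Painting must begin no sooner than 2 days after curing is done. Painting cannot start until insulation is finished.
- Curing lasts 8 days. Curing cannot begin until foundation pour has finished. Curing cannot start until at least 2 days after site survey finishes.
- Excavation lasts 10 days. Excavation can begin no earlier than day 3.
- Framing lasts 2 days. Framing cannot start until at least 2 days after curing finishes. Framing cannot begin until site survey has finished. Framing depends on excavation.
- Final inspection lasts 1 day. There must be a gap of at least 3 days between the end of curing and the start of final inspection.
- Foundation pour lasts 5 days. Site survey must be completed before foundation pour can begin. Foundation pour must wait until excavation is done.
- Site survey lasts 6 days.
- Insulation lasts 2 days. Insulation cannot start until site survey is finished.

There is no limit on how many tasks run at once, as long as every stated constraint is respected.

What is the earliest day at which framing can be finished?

Excavation waits on its own release at day 3, so it starts at day 3 and finishes at 3 + 10 = day 13.
Site survey has no prerequisites, so it starts at day 0 and finishes at day 6.
Foundation pour cannot start until site survey (finishes day 6); excavation (finishes day 13). The controlling bound is day 13, so foundation pour finishes at 13 + 5 = day 18.
Curing needs all of foundation pour (finishes day 18); site survey (finishes day 6, plus 2-day gap → day 8). That puts its earliest start at day 18; it finishes at 18 + 8 = day 26.
Framing needs all of curing (finishes day 26, plus 2-day gap → day 28); site survey (finishes day 6); excavation (finishes day 13). That puts its earliest start at day 28; it finishes at 28 + 2 = day 30.

30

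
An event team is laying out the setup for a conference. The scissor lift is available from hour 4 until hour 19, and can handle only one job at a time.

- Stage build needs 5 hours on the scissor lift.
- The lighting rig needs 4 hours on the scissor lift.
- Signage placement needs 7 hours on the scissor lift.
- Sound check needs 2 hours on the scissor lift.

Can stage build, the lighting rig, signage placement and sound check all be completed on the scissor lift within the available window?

The scissor lift window is 19 − 4 = 15 hours.
Running back to back, the jobs need 5 + 4 + 7 + 2 = 18 hours on the scissor lift.
Since 18 > 15, they cannot all fit.

No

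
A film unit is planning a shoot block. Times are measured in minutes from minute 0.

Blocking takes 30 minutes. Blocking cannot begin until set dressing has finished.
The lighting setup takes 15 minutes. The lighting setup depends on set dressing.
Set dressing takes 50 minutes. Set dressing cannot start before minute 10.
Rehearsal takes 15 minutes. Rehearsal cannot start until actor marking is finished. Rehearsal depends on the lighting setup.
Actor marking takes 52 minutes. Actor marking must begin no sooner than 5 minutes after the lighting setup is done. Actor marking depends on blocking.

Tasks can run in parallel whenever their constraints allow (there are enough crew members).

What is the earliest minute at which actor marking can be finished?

Set dressing cannot begin until its own release at minute 10. It runs from minute 10 to 10 + 50 = minute 60.
After set dressing (finishes minute 60), blocking can start at minute 60 and finishes at minute 90.
The lighting setup cannot begin until set dressing (finishes minute 60). It runs from minute 60 to 60 + 15 = minute 75.
For actor marking: the lighting setup (finishes minute 75, plus 5-minute gap → minute 80); blocking (finishes minute 90). Taking the maximum gives a start of minute 90, and it finishes at 90 + 52 = minute 142.

142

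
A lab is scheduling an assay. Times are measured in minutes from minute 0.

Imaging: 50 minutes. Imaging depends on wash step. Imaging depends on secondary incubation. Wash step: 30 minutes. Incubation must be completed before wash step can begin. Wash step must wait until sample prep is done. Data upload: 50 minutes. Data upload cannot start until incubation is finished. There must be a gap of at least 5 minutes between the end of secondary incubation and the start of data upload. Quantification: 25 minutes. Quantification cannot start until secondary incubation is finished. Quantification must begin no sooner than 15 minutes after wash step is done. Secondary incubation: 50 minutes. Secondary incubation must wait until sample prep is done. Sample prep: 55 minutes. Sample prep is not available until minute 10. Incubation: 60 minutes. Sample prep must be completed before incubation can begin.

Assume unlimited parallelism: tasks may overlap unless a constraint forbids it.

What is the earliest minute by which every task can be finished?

Sample prep cannot begin until its own release at minute 10. It runs from minute 10 to 10 + 55 = minute 65.
After sample prep (finishes minute 65), secondary incubation can start at minute 65 and finishes at minute 115.
After sample prep (finishes minute 65), incubation can start at minute 65 and finishes at minute 125.
Data upload cannot start until incubation (finishes minute 125); secondary incubation (finishes minute 115, plus 5-minute gap → minute 120). The controlling bound is minute 125, so data upload finishes at 125 + 50 = minute 175.
Wash step needs all of incubation (finishes minute 125); sample prep (finishes minute 65). That puts its earliest start at minute 125; it finishes at 125 + 30 = minute 155.
Quantification has to wait for secondary incubation (finishes minute 115); wash step (finishes minute 155, plus 15-minute gap → minute 170). The latest of these is minute 170, so quantification runs minute 170 to 170 + 25 = minute 195.
Imaging has to wait for wash step (finishes minute 155); secondary incubation (finishes minute 115). The latest of these is minute 155, so imaging runs minute 155 to 155 + 50 = minute 205.
All tasks are finished once the last one completes. Finish times: Sample prep at 65, Incubation at 125, Wash step at 155, Secondary incubation at 115, Imaging at 205, Quantification at 195, Data upload at 175. The latest is minute 205.

205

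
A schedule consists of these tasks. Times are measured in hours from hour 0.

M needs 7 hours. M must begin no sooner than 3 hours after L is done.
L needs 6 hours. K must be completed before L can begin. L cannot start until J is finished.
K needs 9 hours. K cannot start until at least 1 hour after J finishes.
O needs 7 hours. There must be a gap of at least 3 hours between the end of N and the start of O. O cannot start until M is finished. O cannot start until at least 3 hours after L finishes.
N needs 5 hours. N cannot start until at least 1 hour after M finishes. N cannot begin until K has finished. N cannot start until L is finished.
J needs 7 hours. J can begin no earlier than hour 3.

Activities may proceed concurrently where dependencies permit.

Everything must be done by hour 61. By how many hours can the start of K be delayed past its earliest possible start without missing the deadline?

J waits on its own release at hour 3, so it starts at hour 3 and finishes at 3 + 7 = hour 10.
K cannot begin until J (finishes hour 10, plus 1-hour gap → hour 11). It runs from hour 11 to 11 + 9 = hour 20.

Working backward from the deadline:
O must finish by hour 61; it takes 7 hours, so it must start by 61 − 7 = hour 54.
Since O (must start by hour 54, minus 3-hour gap → hour 51) depends on it, N must finish by hour 51. Backing off its 5-hour duration gives a latest start of hour 46.
M feeds N (must start by hour 46, minus 1-hour gap → hour 45); O (must start by hour 54). Taking the minimum, M must finish by hour 45 and start by 45 − 7 = hour 38.
L feeds M (must start by hour 38, minus 3-hour gap → hour 35); N (must start by hour 46); O (must start by hour 54, minus 3-hour gap → hour 51). Taking the minimum, L must finish by hour 35 and start by 35 − 6 = hour 29.
For K: L (must start by hour 29); N (must start by hour 46). The most restrictive is hour 29; with a 9-hour duration, K must start by hour 20.
So K can start as early as hour 11 and as late as hour 20, giving 20 − 11 = 9 hours of slack.

9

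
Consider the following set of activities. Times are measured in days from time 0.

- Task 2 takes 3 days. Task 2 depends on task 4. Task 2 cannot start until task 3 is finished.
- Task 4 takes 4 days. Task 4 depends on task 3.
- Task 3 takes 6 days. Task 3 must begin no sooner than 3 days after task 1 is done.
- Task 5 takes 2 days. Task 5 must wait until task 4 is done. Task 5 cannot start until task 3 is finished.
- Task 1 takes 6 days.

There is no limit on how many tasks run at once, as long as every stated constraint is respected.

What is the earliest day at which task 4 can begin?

Nothing blocks task 1, so it runs from day 0 to day 6.
Task 3 waits on task 1 (finishes day 6, plus 3-day gap → day 9), so it starts at day 9 and finishes at 9 + 6 = day 15.
Task 4 waits on task 3 (finishes day 15), so the earliest it can start is day 15.

15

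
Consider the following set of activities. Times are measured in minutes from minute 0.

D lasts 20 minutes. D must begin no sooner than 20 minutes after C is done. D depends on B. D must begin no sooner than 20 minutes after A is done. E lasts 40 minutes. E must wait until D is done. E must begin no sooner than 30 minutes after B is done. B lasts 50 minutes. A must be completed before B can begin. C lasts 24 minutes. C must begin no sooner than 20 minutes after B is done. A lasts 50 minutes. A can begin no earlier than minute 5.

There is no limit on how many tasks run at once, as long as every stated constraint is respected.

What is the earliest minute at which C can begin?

125

A waits on its own release at minute 5, so it starts at minute 5 and finishes at 5 + 50 = minute 55.
After A (finishes minute 55), B can start at minute 55 and finishes at minute 105.
C waits on B (finishes minute 105, plus 20-minute gap → minute 125), so the earliest it can start is minute 125.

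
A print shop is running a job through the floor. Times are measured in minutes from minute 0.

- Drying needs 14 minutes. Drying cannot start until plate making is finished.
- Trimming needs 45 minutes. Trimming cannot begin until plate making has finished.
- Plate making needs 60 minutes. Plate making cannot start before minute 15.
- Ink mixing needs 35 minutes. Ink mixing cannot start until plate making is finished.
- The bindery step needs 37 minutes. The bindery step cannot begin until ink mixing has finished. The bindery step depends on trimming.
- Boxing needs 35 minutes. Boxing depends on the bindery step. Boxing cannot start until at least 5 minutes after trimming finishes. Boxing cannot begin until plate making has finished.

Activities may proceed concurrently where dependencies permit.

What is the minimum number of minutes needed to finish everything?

192

After its own release at minute 15, plate making can start at minute 15 and finishes at minute 75.
Trimming cannot begin until plate making (finishes minute 75). It runs from minute 75 to 75 + 45 = minute 120.
After plate making (finishes minute 75), drying can start at minute 75 and finishes at minute 89.
Ink mixing cannot begin until plate making (finishes minute 75). It runs from minute 75 to 75 + 35 = minute 110.
The bindery step needs all of ink mixing (finishes minute 110); trimming (finishes minute 120). That puts its earliest start at minute 120; it finishes at 120 + 37 = minute 157.
Boxing cannot start until the bindery step (finishes minute 157); trimming (finishes minute 120, plus 5-minute gap → minute 125); plate making (finishes minute 75). The controlling bound is minute 157, so boxing finishes at 157 + 35 = minute 192.
All tasks are finished once the last one completes. Finish times: Plate making at 75, Ink mixing at 110, Drying at 89, Trimming at 120, The bindery step at 157, Boxing at 192. The latest is minute 192.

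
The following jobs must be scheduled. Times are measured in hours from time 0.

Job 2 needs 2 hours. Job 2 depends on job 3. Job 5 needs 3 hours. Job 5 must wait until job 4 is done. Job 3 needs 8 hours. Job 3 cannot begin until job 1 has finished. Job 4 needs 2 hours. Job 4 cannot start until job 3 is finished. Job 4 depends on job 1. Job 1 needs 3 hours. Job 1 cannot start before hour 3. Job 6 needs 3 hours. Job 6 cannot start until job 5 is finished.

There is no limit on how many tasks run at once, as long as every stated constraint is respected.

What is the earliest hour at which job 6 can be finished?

22

Job 1 cannot begin until its own release at hour 3. It runs from hour 3 to 3 + 3 = hour 6.
Job 3 cannot begin until job 1 (finishes hour 6). It runs from hour 6 to 6 + 8 = hour 14.
Job 4 has to wait for job 3 (finishes hour 14); job 1 (finishes hour 6). The latest of these is hour 14, so job 4 runs hour 14 to 14 + 2 = hour 16.
Job 5 waits on job 4 (finishes hour 16), so it starts at hour 16 and finishes at 16 + 3 = hour 19.
Job 6 cannot begin until job 5 (finishes hour 19). It runs from hour 19 to 19 + 3 = hour 22.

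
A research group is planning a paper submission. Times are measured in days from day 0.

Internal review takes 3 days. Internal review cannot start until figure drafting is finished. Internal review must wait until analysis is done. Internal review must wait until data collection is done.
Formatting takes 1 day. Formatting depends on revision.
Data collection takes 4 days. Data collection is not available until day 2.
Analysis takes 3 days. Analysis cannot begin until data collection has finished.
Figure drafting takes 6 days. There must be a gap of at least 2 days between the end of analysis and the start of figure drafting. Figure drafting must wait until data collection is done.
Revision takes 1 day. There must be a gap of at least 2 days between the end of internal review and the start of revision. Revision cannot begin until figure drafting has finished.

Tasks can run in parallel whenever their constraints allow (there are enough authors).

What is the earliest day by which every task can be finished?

Data collection cannot begin until its own release at day 2. It runs from day 2 to 2 + 4 = day 6.
Analysis waits on data collection (finishes day 6), so it starts at day 6 and finishes at 6 + 3 = day 9.
Figure drafting needs all of analysis (finishes day 9, plus 2-day gap → day 11); data collection (finishes day 6). That puts its earliest start at day 11; it finishes at 11 + 6 = day 17.
Internal review cannot start until figure drafting (finishes day 17); analysis (finishes day 9); data collection (finishes day 6). The controlling bound is day 17, so internal review finishes at 17 + 3 = day 20.
Revision needs all of internal review (finishes day 20, plus 2-day gap → day 22); figure drafting (finishes day 17). That puts its earliest start at day 22; it finishes at 22 + 1 = day 23.
After revision (finishes day 23), formatting can start at day 23 and finishes at day 24.
All tasks are finished once the last one completes. Finish times: Data collection at 6, Analysis at 9, Figure drafting at 17, Internal review at 20, Revision at 23, Formatting at 24. The latest is day 24.

24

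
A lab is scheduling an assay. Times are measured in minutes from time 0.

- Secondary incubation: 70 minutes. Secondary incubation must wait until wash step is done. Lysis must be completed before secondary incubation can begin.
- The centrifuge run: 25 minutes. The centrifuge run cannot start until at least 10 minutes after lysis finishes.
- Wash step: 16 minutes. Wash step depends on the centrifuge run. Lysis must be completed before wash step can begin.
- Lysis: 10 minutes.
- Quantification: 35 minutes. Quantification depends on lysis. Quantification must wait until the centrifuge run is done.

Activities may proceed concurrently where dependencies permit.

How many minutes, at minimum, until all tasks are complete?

Lysis can start immediately at minute 0; it finishes at minute 10.
After lysis (finishes minute 10, plus 10-minute gap → minute 20), the centrifuge run can start at minute 20 and finishes at minute 45.
Quantification has to wait for lysis (finishes minute 10); the centrifuge run (finishes minute 45). The latest of these is minute 45, so quantification runs minute 45 to 45 + 35 = minute 80.
Wash step needs all of the centrifuge run (finishes minute 45); lysis (finishes minute 10). That puts its earliest start at minute 45; it finishes at 45 + 16 = minute 61.
Secondary incubation has to wait for wash step (finishes minute 61); lysis (finishes minute 10). The latest of these is minute 61, so secondary incubation runs minute 61 to 61 + 70 = minute 131.
All tasks are finished once the last one completes. Finish times: Lysis at 10, The centrifuge run at 45, Wash step at 61, Secondary incubation at 131, Quantification at 80. The latest is minute 131.

131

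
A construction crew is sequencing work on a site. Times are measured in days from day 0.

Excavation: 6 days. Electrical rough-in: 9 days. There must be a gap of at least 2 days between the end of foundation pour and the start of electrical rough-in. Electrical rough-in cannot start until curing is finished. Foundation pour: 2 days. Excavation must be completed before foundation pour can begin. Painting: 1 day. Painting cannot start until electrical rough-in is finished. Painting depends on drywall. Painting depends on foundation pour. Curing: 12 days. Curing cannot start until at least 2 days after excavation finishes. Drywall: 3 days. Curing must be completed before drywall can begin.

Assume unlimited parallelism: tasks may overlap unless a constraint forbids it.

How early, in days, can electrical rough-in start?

Excavation can start immediately at day 0; it finishes at day 6.
Curing cannot begin until excavation (finishes day 6, plus 2-day gap → day 8). It runs from day 8 to 8 + 12 = day 20.
Foundation pour cannot begin until excavation (finishes day 6). It runs from day 6 to 6 + 2 = day 8.
Electrical rough-in waits on foundation pour (finishes day 8, plus 2-day gap → day 10); curing (finishes day 20). The latest of these is day 20, which is the earliest electrical rough-in can start.

20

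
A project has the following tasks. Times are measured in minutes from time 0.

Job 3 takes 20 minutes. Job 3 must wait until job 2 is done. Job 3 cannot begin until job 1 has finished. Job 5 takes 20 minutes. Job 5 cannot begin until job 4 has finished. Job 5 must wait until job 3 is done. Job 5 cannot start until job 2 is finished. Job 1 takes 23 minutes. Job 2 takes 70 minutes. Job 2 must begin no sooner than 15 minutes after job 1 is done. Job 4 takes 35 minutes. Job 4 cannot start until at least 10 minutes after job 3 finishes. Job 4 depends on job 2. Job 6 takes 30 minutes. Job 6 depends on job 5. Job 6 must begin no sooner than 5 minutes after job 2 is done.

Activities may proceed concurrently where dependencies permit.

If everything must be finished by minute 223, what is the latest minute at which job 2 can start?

Job 6 must finish by minute 223; it takes 30 minutes, so it must start by 223 − 30 = minute 193.
Job 5 has to be done before job 6 (must start by minute 193). That means finishing by minute 193, i.e. starting by 193 − 20 = minute 173.
Job 4 must finish before job 5 (must start by minute 173). With a 35-minute duration, job 4 must start by 173 − 35 = minute 138.
Job 3 feeds job 4 (must start by minute 138, minus 10-minute gap → minute 128); job 5 (must start by minute 173). Taking the minimum, job 3 must finish by minute 128 and start by 128 − 20 = minute 108.
Job 2 must finish in time for job 3 (must start by minute 108); job 4 (must start by minute 138); job 5 (must start by minute 173); job 6 (must start by minute 193, minus 5-minute gap → minute 188). The tightest is minute 108, so job 2 must start by 108 − 70 = minute 38.

38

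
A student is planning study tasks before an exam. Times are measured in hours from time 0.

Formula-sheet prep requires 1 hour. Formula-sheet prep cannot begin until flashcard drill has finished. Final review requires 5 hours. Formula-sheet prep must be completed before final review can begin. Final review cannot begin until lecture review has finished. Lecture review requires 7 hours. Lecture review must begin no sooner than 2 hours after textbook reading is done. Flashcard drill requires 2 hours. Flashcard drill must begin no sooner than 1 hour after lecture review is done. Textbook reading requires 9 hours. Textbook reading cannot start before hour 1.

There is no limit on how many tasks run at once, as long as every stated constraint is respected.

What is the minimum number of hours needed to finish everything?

After its own release at hour 1, textbook reading can start at hour 1 and finishes at hour 10.
Lecture review cannot begin until textbook reading (finishes hour 10, plus 2-hour gap → hour 12). It runs from hour 12 to 12 + 7 = hour 19.
Flashcard drill waits on lecture review (finishes hour 19, plus 1-hour gap → hour 20), so it starts at hour 20 and finishes at 20 + 2 = hour 22.
Formula-sheet prep waits on flashcard drill (finishes hour 22), so it starts at hour 22 and finishes at 22 + 1 = hour 23.
For final review: formula-sheet prep (finishes hour 23); lecture review (finishes hour 19). Taking the maximum gives a start of hour 23, and it finishes at 23 + 5 = hour 28.
All tasks are finished once the last one completes. Finish times: Textbook reading at 10, Lecture review at 19, Flashcard drill at 22, Formula-sheet prep at 23, Final review at 28. The latest is hour 28.

28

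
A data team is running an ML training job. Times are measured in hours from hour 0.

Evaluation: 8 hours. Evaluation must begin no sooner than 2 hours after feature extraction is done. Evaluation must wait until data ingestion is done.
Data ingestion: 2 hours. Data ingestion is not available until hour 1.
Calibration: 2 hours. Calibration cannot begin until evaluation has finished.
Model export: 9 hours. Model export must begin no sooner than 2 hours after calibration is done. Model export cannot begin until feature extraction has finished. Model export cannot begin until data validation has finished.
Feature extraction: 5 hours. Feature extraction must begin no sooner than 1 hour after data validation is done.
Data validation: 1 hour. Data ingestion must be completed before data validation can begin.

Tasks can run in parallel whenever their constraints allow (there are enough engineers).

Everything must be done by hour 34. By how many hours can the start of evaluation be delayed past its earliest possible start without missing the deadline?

1

Data ingestion cannot begin until its own release at hour 1. It runs from hour 1 to 1 + 2 = hour 3.
After data ingestion (finishes hour 3), data validation can start at hour 3 and finishes at hour 4.
Feature extraction waits on data validation (finishes hour 4, plus 1-hour gap → hour 5), so it starts at hour 5 and finishes at 5 + 5 = hour 10.
For evaluation: feature extraction (finishes hour 10, plus 2-hour gap → hour 12); data ingestion (finishes hour 3). Taking the maximum gives a start of hour 12, and it finishes at 12 + 8 = hour 20.

Working backward from the deadline:
Model export has no dependents, so it just needs to finish by hour 34. Starting by 34 − 9 = hour 25 achieves that.
Calibration has to be done before model export (must start by hour 25, minus 2-hour gap → hour 23). That means finishing by hour 23, i.e. starting by 23 − 2 = hour 21.
Since calibration (must start by hour 21) depends on it, evaluation must finish by hour 21. Backing off its 8-hour duration gives a latest start of hour 13.
So evaluation can start as early as hour 12 and as late as hour 13, giving 13 − 12 = 1 hour of slack.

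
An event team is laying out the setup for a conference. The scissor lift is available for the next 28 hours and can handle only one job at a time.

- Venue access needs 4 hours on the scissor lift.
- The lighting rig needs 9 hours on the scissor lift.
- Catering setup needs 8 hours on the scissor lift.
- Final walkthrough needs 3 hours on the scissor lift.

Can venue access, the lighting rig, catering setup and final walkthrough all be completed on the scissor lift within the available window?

Running back to back, the jobs need 4 + 9 + 8 + 3 = 24 hours on the scissor lift.
Since 24 ≤ 28, they fit within the window.

Yes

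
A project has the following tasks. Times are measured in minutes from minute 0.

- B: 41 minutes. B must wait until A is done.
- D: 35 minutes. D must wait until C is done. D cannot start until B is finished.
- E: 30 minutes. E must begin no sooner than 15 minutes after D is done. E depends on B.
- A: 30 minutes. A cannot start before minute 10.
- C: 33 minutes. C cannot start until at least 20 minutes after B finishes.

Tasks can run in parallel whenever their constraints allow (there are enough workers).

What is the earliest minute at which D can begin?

134

After its own release at minute 10, A can start at minute 10 and finishes at minute 40.
After A (finishes minute 40), B can start at minute 40 and finishes at minute 81.
After B (finishes minute 81, plus 20-minute gap → minute 101), C can start at minute 101 and finishes at minute 134.
D waits on C (finishes minute 134); B (finishes minute 81). The latest of these is minute 134, which is the earliest D can start.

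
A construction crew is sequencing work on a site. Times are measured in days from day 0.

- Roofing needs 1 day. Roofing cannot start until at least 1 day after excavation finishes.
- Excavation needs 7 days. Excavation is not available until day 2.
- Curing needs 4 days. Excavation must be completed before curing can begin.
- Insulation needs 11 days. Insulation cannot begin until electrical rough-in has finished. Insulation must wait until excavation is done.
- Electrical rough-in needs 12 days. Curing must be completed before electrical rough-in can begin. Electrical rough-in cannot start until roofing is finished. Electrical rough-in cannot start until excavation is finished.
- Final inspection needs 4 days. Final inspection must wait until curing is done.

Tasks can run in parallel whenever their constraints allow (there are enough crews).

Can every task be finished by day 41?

Excavation cannot begin until its own release at day 2. It runs from day 2 to 2 + 7 = day 9.
After excavation (finishes day 9, plus 1-day gap → day 10), roofing can start at day 10 and finishes at day 11.
Curing cannot begin until excavation (finishes day 9). It runs from day 9 to 9 + 4 = day 13.
Final inspection cannot begin until curing (finishes day 13). It runs from day 13 to 13 + 4 = day 17.
Electrical rough-in needs all of curing (finishes day 13); roofing (finishes day 11); excavation (finishes day 9). That puts its earliest start at day 13; it finishes at 13 + 12 = day 25.
Insulation cannot start until electrical rough-in (finishes day 25); excavation (finishes day 9). The controlling bound is day 25, so insulation finishes at 25 + 11 = day 36.
Every task is finished by day 36, which is no later than the deadline of 41, so the schedule is feasible.

Yes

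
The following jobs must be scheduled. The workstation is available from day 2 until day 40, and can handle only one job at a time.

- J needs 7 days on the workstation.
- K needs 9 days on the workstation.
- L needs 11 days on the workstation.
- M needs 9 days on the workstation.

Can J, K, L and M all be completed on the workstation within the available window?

Yes

The workstation window is 40 − 2 = 38 days.
Running back to back, the jobs need 7 + 9 + 11 + 9 = 36 days on the workstation.
Since 36 ≤ 38, they fit within the window.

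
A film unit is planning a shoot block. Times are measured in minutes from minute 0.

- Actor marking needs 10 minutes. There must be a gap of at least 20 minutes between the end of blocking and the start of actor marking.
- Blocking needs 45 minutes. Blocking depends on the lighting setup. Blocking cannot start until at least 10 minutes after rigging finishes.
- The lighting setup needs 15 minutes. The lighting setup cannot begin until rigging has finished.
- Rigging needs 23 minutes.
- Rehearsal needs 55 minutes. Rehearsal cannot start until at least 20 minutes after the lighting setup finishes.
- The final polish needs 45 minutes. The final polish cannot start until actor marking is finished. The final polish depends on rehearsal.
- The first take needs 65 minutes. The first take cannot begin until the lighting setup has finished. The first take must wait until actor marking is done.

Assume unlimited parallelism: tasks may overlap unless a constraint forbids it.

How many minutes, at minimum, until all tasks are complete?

Rigging has no prerequisites, so it starts at minute 0 and finishes at minute 23.
The lighting setup cannot begin until rigging (finishes minute 23). It runs from minute 23 to 23 + 15 = minute 38.
After the lighting setup (finishes minute 38, plus 20-minute gap → minute 58), rehearsal can start at minute 58 and finishes at minute 113.
Blocking has to wait for the lighting setup (finishes minute 38); rigging (finishes minute 23, plus 10-minute gap → minute 33). The latest of these is minute 38, so blocking runs minute 38 to 38 + 45 = minute 83.
Actor marking waits on blocking (finishes minute 83, plus 20-minute gap → minute 103), so it starts at minute 103 and finishes at 103 + 10 = minute 113.
For the first take: the lighting setup (finishes minute 38); actor marking (finishes minute 113). Taking the maximum gives a start of minute 113, and it finishes at 113 + 65 = minute 178.
The final polish needs all of actor marking (finishes minute 113); rehearsal (finishes minute 113). That puts its earliest start at minute 113; it finishes at 113 + 45 = minute 158.
All tasks are finished once the last one completes. Finish times: Rigging at 23, The lighting setup at 38, Blocking at 83, Actor marking at 113, Rehearsal at 113, The final polish at 158, The first take at 178. The latest is minute 178.

178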